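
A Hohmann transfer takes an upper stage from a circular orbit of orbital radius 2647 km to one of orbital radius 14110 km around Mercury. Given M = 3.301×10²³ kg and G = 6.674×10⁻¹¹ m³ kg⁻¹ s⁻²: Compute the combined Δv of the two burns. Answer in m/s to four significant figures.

Δv_total ≈ 1406 m/s

μ = GM = 6.674×10⁻¹¹ × 3.301×10²³ = 2.203×10¹³ m³/s².
r₁ = 2647 km = 2.647×10⁶ m.
r₂ = 14110 km = 1.411×10⁷ m.
Transfer ellipse a_t = (r₁ + r₂)/2 = 8.378×10⁶ m.
At r₁: circular v_c1 = √(μ/r₁) = 2885 m/s; transfer-periherm v_p = √[μ(2/r₁ − 1/a_t)] = 3744 m/s.
Δv₁ = v_p − v_c1 = 858.9 m/s.
At r₂: circular v_c2 = √(μ/r₂) = 1250 m/s; transfer-apoherm v_a = √[μ(2/r₂ − 1/a_t)] = 702.3 m/s.
Δv₂ = v_c2 − v_a = 547.2 m/s.
Total Δv = Δv₁ + Δv₂ = 1406 m/s.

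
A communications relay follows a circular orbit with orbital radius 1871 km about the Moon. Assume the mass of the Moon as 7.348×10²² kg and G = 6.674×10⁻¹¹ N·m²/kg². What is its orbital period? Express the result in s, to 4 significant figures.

T ≈ 7261 s

μ = GM = 6.674×10⁻¹¹ × 7.348×10²² = 4.904×10¹² m³/s².
r = 1871 km = 1.871×10⁶ m.
Kepler's third law: T = 2π√(r³/μ) = 2π√((1.871×10⁶)³ / 4.904×10¹²).
r³/μ = 1.336×10⁶ s², so T = 2π × 1.156×10³ = 7.261×10³ s.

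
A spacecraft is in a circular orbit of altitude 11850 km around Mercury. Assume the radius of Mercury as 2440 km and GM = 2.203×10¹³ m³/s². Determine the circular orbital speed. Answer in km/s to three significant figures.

r = 2440 + 11850 = 14290 km = 1.4290×10⁷ m.
For a circular orbit v = √(μ/r) = √(2.203×10¹³ / 1.429×10⁷) = √(1.542×10⁶) = 1242 m/s.
That is 1.242 km/s.

v ≈ 1.24 km/s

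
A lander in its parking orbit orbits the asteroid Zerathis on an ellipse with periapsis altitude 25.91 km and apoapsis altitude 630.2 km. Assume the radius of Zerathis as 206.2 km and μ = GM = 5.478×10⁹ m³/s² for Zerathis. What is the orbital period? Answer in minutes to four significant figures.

T ≈ 552.5 minutes

r_p = 206.2 + 25.91 = 232.11 km = 2.3211×10⁵ m.
r_a = 206.2 + 630.2 = 836.40 km = 8.3640×10⁵ m.
Semi-major axis a = (r_p + r_a)/2 = (232.11 + 836.40)/2 = 534.25 km = 5.343×10⁵ m.
By Kepler's third law T = 2π√(a³/μ) = 2π × 5.276×10³ = 3.315×10⁴ s.
= 552.5 minutes.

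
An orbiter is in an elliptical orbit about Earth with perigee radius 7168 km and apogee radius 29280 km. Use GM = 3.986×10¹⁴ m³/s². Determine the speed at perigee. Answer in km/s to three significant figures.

Semi-major axis a = (r_p + r_a)/2 = 18224 km = 1.822×10⁷ m.
Vis-viva: v² = μ(2/r − 1/a) = 3.986×10¹⁴ × (2.790×10⁻⁷ − 5.487×10⁻⁸) = 8.934×10⁷ m²/s².
v = 9452 m/s = 9.452 km/s.

v ≈ 9.45 km/s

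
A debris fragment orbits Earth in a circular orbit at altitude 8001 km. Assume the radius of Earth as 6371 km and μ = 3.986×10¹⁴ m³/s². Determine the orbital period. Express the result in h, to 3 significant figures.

T ≈ 4.76 h

r = 6371 + 8001 = 14372 km = 1.4372×10⁷ m.
Kepler's third law: T = 2π√(r³/μ) = 2π√((1.437×10⁷)³ / 3.986×10¹⁴).
r³/μ = 7.448×10⁶ s², so T = 2π × 2.729×10³ = 1.715×10⁴ s.
Converting: 1.715×10⁴ s ÷ 3600 = 4.763 h.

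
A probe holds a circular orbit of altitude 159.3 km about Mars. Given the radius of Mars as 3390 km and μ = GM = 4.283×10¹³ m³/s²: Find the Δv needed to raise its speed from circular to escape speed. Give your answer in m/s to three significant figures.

Δv ≈ 1440 m/s

r = 3390 + 159.3 = 3549.3 km = 3.5493×10⁶ m.
Circular speed v_c = √(μ/r) = 3474 m/s.
Escape speed v_esc = √(2μ/r) = √2 × v_c = 4913 m/s.
Δv = v_esc − v_c = 1439 m/s.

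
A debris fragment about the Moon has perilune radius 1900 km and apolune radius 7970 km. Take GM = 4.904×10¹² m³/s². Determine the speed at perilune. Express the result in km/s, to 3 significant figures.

v ≈ 2.04 km/s

Semi-major axis a = (r_p + r_a)/2 = 4935.0 km = 4.935×10⁶ m.
Vis-viva: v² = μ(2/r − 1/a) = 4.904×10¹² × (1.053×10⁻⁶ − 2.026×10⁻⁷) = 4.168×10⁶ m²/s².
v = 2042 m/s = 2.042 km/s.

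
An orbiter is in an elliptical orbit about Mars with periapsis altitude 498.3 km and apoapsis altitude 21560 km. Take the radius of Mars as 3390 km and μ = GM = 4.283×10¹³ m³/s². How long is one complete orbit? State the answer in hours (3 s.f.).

T ≈ 14.6 hours

r_p = 3390 + 498.3 = 3888.3 km = 3.8883×10⁶ m.
r_a = 3390 + 21560 = 24950 km = 2.4950×10⁷ m.
Semi-major axis a = (r_p + r_a)/2 = (3888.3 + 24950)/2 = 14419 km = 1.442×10⁷ m.
By Kepler's third law T = 2π√(a³/μ) = 2π × 8.366×10³ = 5.257×10⁴ s.
= 14.60 hours.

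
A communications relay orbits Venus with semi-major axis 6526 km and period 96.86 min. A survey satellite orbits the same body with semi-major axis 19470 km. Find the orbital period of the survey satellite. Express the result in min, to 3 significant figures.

Kepler's third law: T² ∝ a³, so T₂ = T₁ (a₂/a₁)^(3/2).
a₂/a₁ = 2.983, (a₂/a₁)^(3/2) = 5.153.
T₂ = 96.86 × 5.153 = 499.1 min.

T₂ ≈ 499 min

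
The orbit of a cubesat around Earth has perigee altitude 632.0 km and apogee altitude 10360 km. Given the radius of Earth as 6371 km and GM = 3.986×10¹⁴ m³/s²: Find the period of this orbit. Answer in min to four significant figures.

T ≈ 214.4 min

r_p = 6371 + 632.0 = 7003.0 km = 7.0030×10⁶ m.
r_a = 6371 + 10360 = 16731 km = 1.6731×10⁷ m.
Semi-major axis a = (r_p + r_a)/2 = (7003.0 + 16731)/2 = 11867 km = 1.187×10⁷ m.
By Kepler's third law T = 2π√(a³/μ) = 2π × 2.048×10³ = 1.287×10⁴ s.
= 214.4 min.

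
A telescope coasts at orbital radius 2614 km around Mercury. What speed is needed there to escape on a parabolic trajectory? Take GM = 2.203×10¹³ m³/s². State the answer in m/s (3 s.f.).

v_esc ≈ 4110 m/s

r = 2614 km = 2.614×10⁶ m.
Escape speed v_esc = √(2μ/r) = √(2 × 2.203×10¹³ / 2.614×10⁶) = √(1.686×10⁷) = 4106 m/s.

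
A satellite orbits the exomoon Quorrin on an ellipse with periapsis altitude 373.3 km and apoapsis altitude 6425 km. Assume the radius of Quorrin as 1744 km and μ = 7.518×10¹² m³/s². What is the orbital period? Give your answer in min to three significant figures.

r_p = 1744 + 373.3 = 2117.3 km = 2.1173×10⁶ m.
r_a = 1744 + 6425 = 8169.0 km = 8.1690×10⁶ m.
Semi-major axis a = (r_p + r_a)/2 = (2117.3 + 8169.0)/2 = 5143.1 km = 5.143×10⁶ m.
By Kepler's third law T = 2π√(a³/μ) = 2π × 4.254×10³ = 2.673×10⁴ s.
= 445.5 min.

T ≈ 445 min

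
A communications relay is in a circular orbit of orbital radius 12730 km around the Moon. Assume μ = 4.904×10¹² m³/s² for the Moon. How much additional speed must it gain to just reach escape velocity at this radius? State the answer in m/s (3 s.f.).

Δv ≈ 257 m/s

r = 12730 km = 1.273×10⁷ m.
Circular speed v_c = √(μ/r) = 620.7 m/s.
Escape speed v_esc = √(2μ/r) = √2 × v_c = 877.8 m/s.
Δv = v_esc − v_c = 257.1 m/s.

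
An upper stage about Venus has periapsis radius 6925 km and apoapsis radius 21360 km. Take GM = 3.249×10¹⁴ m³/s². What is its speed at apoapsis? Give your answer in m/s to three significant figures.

v ≈ 2730 m/s

Semi-major axis a = (r_p + r_a)/2 = 14142 km = 1.414×10⁷ m.
Vis-viva: v² = μ(2/r − 1/a) = 3.249×10¹⁴ × (9.363×10⁻⁸ − 7.071×10⁻⁸) = 7.448×10⁶ m²/s².
v = 2729 m/s.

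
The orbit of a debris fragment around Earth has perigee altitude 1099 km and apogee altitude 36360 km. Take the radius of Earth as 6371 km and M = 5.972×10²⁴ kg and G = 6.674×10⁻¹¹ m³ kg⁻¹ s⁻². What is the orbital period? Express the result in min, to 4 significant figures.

T ≈ 659.6 min

μ = GM = 6.674×10⁻¹¹ × 5.972×10²⁴ = 3.986×10¹⁴ m³/s².
r_p = 6371 + 1099 = 7470.0 km = 7.4700×10⁶ m.
r_a = 6371 + 36360 = 42731 km = 4.2731×10⁷ m.
Semi-major axis a = (r_p + r_a)/2 = (7470.0 + 42731)/2 = 25100 km = 2.510×10⁷ m.
By Kepler's third law T = 2π√(a³/μ) = 2π × 6.299×10³ = 3.958×10⁴ s.
= 659.6 min.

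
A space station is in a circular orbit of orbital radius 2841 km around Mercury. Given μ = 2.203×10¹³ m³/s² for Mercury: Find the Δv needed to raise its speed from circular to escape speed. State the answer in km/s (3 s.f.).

r = 2841 km = 2.841×10⁶ m.
Circular speed v_c = √(μ/r) = 2785 m/s.
Escape speed v_esc = √(2μ/r) = √2 × v_c = 3938 m/s.
Δv = v_esc − v_c = 1153 m/s = 1.153 km/s.

Δv ≈ 1.15 km/s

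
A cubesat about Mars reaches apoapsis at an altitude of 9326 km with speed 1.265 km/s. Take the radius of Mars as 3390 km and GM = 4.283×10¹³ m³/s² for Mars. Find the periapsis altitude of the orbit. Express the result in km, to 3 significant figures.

periapsis altitude ≈ 572 km

r_a = 3390 + 9326 = 12716 km = 1.272×10⁷ m.
Specific energy ε = v²/2 − μ/r = -2.568×10⁶ J/kg, so a = −μ/(2ε) = 8.339×10⁶ m.
The apsides satisfy r_p + r_a = 2a, so the periapsis radius is 2a − r_a = 3.962×10⁶ m = 3961.8 km.
Periapsis altitude = 3961.8 − 3390 = 571.80 km.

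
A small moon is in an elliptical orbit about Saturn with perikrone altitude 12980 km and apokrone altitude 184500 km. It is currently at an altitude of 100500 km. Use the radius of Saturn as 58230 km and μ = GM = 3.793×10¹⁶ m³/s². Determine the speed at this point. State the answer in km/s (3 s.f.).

r_p = 58230 + 12980 = 71210 km = 7.1210×10⁷ m.
r_a = 58230 + 184500 = 242730 km = 2.4273×10⁸ m.
r = 58230 + 100500 = 1.5873×10⁵ km = 1.587×10⁸ m.
Semi-major axis a = (r_p + r_a)/2 = 1.5697×10⁵ km = 1.570×10⁸ m.
Vis-viva: v² = μ(2/r − 1/a) = 3.793×10¹⁶ × (1.260×10⁻⁸ − 6.371×10⁻⁹) = 2.363×10⁸ m²/s².
v = 15370 m/s = 15.37 km/s.

v ≈ 15.4 km/s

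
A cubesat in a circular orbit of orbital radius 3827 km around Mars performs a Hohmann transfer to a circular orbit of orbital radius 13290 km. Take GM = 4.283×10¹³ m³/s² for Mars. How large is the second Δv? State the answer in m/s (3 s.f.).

r₁ = 3827 km = 3.827×10⁶ m.
r₂ = 13290 km = 1.329×10⁷ m.
Transfer ellipse a_t = (r₁ + r₂)/2 = 8.558×10⁶ m.
At r₁: circular v_c1 = √(μ/r₁) = 3345 m/s; transfer-periapsis v_p = √[μ(2/r₁ − 1/a_t)] = 4169 m/s.
At r₂: circular v_c2 = √(μ/r₂) = 1795 m/s; transfer-apoapsis v_a = √[μ(2/r₂ − 1/a_t)] = 1200 m/s.
Δv₂ = v_c2 − v_a = 594.8 m/s.

Δv ≈ 595 m/s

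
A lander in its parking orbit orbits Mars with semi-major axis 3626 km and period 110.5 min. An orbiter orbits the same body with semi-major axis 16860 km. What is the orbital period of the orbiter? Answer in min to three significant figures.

T₂ ≈ 1110 min

Kepler's third law: T² ∝ a³, so T₂ = T₁ (a₂/a₁)^(3/2).
a₂/a₁ = 4.650, (a₂/a₁)^(3/2) = 10.03.
T₂ = 110.5 × 10.03 = 1108 min.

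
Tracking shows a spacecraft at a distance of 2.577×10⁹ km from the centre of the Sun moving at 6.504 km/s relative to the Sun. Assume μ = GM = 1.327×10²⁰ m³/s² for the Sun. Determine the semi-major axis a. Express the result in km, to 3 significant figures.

a ≈ 2.19×10⁹ km

r = 2.577×10¹² m.
Vis-viva rearranged: 1/a = 2/r − v²/μ = 7.761×10⁻¹³ − 3.188×10⁻¹³ = 4.573×10⁻¹³ m⁻¹.
a = 2.187×10¹² m = 2.1867×10⁹ km.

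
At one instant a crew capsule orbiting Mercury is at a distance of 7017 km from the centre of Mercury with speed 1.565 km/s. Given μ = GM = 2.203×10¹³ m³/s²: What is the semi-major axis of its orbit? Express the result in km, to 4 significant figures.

r = 7.017×10⁶ m.
Vis-viva rearranged: 1/a = 2/r − v²/μ = 2.850×10⁻⁷ − 1.112×10⁻⁷ = 1.738×10⁻⁷ m⁻¹.
a = 5.752×10⁶ m = 5752.2 km.

a ≈ 5752 km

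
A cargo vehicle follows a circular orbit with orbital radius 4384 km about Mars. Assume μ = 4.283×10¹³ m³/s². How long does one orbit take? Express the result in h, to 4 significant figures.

T ≈ 2.448 h

r = 4384 km = 4.384×10⁶ m.
Kepler's third law: T = 2π√(r³/μ) = 2π√((4.384×10⁶)³ / 4.283×10¹³).
r³/μ = 1.967×10⁶ s², so T = 2π × 1.403×10³ = 8.813×10³ s.
Converting: 8.813×10³ s ÷ 3600 = 2.448 h.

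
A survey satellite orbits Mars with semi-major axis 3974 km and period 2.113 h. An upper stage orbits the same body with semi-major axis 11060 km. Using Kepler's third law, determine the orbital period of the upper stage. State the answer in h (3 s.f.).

Kepler's third law: T² ∝ a³, so T₂ = T₁ (a₂/a₁)^(3/2).
a₂/a₁ = 2.783, (a₂/a₁)^(3/2) = 4.643.
T₂ = 2.113 × 4.643 = 9.810 h.

T₂ ≈ 9.81 h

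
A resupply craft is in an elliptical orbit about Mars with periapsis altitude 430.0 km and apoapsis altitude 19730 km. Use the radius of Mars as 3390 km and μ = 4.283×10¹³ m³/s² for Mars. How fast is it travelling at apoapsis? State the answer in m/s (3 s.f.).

r_p = 3390 + 430.0 = 3820.0 km = 3.8200×10⁶ m.
r_a = 3390 + 19730 = 23120 km = 2.3120×10⁷ m.
Semi-major axis a = (r_p + r_a)/2 = 13470 km = 1.347×10⁷ m.
Vis-viva: v² = μ(2/r − 1/a) = 4.283×10¹³ × (8.651×10⁻⁸ − 7.424×10⁻⁸) = 5.254×10⁵ m²/s².
v = 724.8 m/s.

v ≈ 725 m/s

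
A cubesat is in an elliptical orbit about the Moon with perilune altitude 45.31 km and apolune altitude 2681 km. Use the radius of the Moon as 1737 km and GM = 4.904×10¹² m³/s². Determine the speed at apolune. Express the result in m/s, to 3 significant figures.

v ≈ 799 m/s

r_p = 1737 + 45.31 = 1782.3 km = 1.7823×10⁶ m.
r_a = 1737 + 2681 = 4418.0 km = 4.4180×10⁶ m.
Semi-major axis a = (r_p + r_a)/2 = 3100.2 km = 3.100×10⁶ m.
Vis-viva: v² = μ(2/r − 1/a) = 4.904×10¹² × (4.527×10⁻⁷ − 3.226×10⁻⁷) = 6.382×10⁵ m²/s².
v = 798.8 m/s.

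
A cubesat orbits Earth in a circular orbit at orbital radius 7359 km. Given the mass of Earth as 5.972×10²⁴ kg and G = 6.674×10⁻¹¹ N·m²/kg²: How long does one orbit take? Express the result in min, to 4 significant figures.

T ≈ 104.7 min

μ = GM = 6.674×10⁻¹¹ × 5.972×10²⁴ = 3.986×10¹⁴ m³/s².
r = 7359 km = 7.359×10⁶ m.
Kepler's third law: T = 2π√(r³/μ) = 2π√((7.359×10⁶)³ / 3.986×10¹⁴).
r³/μ = 9.999×10⁵ s², so T = 2π × 9.999×10² = 6.283×10³ s.
Converting: 6.283×10³ s ÷ 60.00 = 104.7 min.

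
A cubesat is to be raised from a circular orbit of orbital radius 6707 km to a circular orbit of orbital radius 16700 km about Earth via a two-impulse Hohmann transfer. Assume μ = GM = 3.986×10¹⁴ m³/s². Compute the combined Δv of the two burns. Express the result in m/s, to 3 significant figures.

r₁ = 6707 km = 6.707×10⁶ m.
r₂ = 16700 km = 1.670×10⁷ m.
Transfer ellipse a_t = (r₁ + r₂)/2 = 1.170×10⁷ m.
At r₁: circular v_c1 = √(μ/r₁) = 7709 m/s; transfer-perigee v_p = √[μ(2/r₁ − 1/a_t)] = 9209 m/s.
Δv₁ = v_p − v_c1 = 1500 m/s.
At r₂: circular v_c2 = √(μ/r₂) = 4886 m/s; transfer-apogee v_a = √[μ(2/r₂ − 1/a_t)] = 3698 m/s.
Δv₂ = v_c2 − v_a = 1187 m/s.
Total Δv = Δv₁ + Δv₂ = 2687 m/s.

Δv_total ≈ 2690 m/s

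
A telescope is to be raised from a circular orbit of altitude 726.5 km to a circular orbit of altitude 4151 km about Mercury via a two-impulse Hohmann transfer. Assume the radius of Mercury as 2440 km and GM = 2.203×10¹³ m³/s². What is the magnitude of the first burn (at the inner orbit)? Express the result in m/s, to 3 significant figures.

r₁ = 2440 + 726.5 = 3166.5 km = 3.1665×10⁶ m.
r₂ = 2440 + 4151 = 6591.0 km = 6.5910×10⁶ m.
Transfer ellipse a_t = (r₁ + r₂)/2 = 4.879×10⁶ m.
At r₁: circular v_c1 = √(μ/r₁) = 2638 m/s; transfer-periherm v_p = √[μ(2/r₁ − 1/a_t)] = 3066 m/s.
Δv₁ = v_p − v_c1 = 428.1 m/s.

Δv ≈ 428 m/s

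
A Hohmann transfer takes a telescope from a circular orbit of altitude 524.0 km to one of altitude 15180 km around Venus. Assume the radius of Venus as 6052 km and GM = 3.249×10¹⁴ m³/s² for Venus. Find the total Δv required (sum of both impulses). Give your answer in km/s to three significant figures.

r₁ = 6052 + 524.0 = 6576.0 km = 6.5760×10⁶ m.
r₂ = 6052 + 15180 = 21232 km = 2.1232×10⁷ m.
Transfer ellipse a_t = (r₁ + r₂)/2 = 1.390×10⁷ m.
At r₁: circular v_c1 = √(μ/r₁) = 7029 m/s; transfer-periapsis v_p = √[μ(2/r₁ − 1/a_t)] = 8686 m/s.
Δv₁ = v_p − v_c1 = 1657 m/s.
At r₂: circular v_c2 = √(μ/r₂) = 3912 m/s; transfer-apoapsis v_a = √[μ(2/r₂ − 1/a_t)] = 2690 m/s.
Δv₂ = v_c2 − v_a = 1222 m/s.
Total Δv = Δv₁ + Δv₂ = 2879 m/s = 2.879 km/s.

Δv_total ≈ 2.88 km/s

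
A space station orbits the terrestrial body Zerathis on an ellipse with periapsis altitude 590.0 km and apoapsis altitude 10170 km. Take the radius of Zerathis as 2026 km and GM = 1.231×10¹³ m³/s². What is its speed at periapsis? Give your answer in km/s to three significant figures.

v ≈ 2.78 km/s

r_p = 2026 + 590.0 = 2616.0 km = 2.6160×10⁶ m.
r_a = 2026 + 10170 = 12196 km = 1.2196×10⁷ m.
Semi-major axis a = (r_p + r_a)/2 = 7406.0 km = 7.406×10⁶ m.
Vis-viva: v² = μ(2/r − 1/a) = 1.231×10¹³ × (7.645×10⁻⁷ − 1.350×10⁻⁷) = 7.749×10⁶ m²/s².
v = 2784 m/s = 2.784 km/s.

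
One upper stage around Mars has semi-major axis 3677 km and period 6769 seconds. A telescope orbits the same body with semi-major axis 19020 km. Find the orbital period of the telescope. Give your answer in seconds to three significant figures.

T₂ ≈ 79600 seconds

Kepler's third law: T² ∝ a³, so T₂ = T₁ (a₂/a₁)^(3/2).
a₂/a₁ = 5.173, (a₂/a₁)^(3/2) = 11.76.
T₂ = 6769 × 11.76 = 79630 seconds.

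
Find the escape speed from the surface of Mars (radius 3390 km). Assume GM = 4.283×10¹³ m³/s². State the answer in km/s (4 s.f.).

v_esc ≈ 5.027 km/s

r = R = 3.390×10⁶ m.
Escape speed v_esc = √(2μ/r) = √(2 × 4.283×10¹³ / 3.390×10⁶) = √(2.527×10⁷) = 5027 m/s.
= 5.027 km/s.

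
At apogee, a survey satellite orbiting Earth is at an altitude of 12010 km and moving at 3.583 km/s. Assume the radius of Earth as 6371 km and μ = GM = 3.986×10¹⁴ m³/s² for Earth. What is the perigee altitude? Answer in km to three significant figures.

r_a = 6371 + 12010 = 18381 km = 1.838×10⁷ m.
Specific energy ε = v²/2 − μ/r = -1.527×10⁷ J/kg, so a = −μ/(2ε) = 1.305×10⁷ m.
The apsides satisfy r_p + r_a = 2a, so the perigee radius is 2a − r_a = 7.728×10⁶ m = 7728.5 km.
Perigee altitude = 7728.5 − 6371 = 1357.5 km.

perigee altitude ≈ 1360 km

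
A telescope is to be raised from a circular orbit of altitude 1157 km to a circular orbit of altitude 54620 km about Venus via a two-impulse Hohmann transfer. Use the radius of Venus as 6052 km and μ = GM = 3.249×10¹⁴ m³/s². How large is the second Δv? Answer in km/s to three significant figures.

Δv ≈ 1.25 km/s

r₁ = 6052 + 1157 = 7209.0 km = 7.2090×10⁶ m.
r₂ = 6052 + 54620 = 60672 km = 6.0672×10⁷ m.
Transfer ellipse a_t = (r₁ + r₂)/2 = 3.394×10⁷ m.
At r₁: circular v_c1 = √(μ/r₁) = 6713 m/s; transfer-periapsis v_p = √[μ(2/r₁ − 1/a_t)] = 8976 m/s.
At r₂: circular v_c2 = √(μ/r₂) = 2314 m/s; transfer-apoapsis v_a = √[μ(2/r₂ − 1/a_t)] = 1066 m/s.
Δv₂ = v_c2 − v_a = 1248 m/s.
= 1.248 km/s.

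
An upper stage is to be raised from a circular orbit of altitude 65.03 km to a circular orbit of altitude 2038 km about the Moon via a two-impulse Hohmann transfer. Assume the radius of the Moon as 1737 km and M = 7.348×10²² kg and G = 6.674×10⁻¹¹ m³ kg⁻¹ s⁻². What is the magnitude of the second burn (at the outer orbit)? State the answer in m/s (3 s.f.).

Δv ≈ 224 m/s

μ = GM = 6.674×10⁻¹¹ × 7.348×10²² = 4.904×10¹² m³/s².
r₁ = 1737 + 65.03 = 1802.0 km = 1.8020×10⁶ m.
r₂ = 1737 + 2038 = 3775.0 km = 3.7750×10⁶ m.
Transfer ellipse a_t = (r₁ + r₂)/2 = 2.789×10⁶ m.
At r₁: circular v_c1 = √(μ/r₁) = 1650 m/s; transfer-perilune v_p = √[μ(2/r₁ − 1/a_t)] = 1919 m/s.
At r₂: circular v_c2 = √(μ/r₂) = 1140 m/s; transfer-apolune v_a = √[μ(2/r₂ − 1/a_t)] = 916.2 m/s.
Δv₂ = v_c2 − v_a = 223.5 m/s.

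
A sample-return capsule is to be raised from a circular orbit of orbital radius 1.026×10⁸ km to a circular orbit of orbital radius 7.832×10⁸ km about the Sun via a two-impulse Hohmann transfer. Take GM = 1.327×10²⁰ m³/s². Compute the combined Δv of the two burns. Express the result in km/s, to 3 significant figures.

r₁ = 1.026×10⁸ km = 1.026×10¹¹ m.
r₂ = 7.832×10⁸ km = 7.832×10¹¹ m.
Transfer ellipse a_t = (r₁ + r₂)/2 = 4.429×10¹¹ m.
At r₁: circular v_c1 = √(μ/r₁) = 35960 m/s; transfer-perihelion v_p = √[μ(2/r₁ − 1/a_t)] = 47820 m/s.
Δv₁ = v_p − v_c1 = 11860 m/s.
At r₂: circular v_c2 = √(μ/r₂) = 13020 m/s; transfer-aphelion v_a = √[μ(2/r₂ − 1/a_t)] = 6265 m/s.
Δv₂ = v_c2 − v_a = 6752 m/s.
Total Δv = Δv₁ + Δv₂ = 18610 m/s = 18.61 km/s.

Δv_total ≈ 18.6 km/s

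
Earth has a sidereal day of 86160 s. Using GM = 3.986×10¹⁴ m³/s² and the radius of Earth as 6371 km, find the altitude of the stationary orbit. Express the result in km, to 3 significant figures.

A synchronous orbit has period T, so by Kepler's third law a = (μT²/4π²)^(1/3).
μT²/4π² = 3.986×10¹⁴ × (8.616×10⁴)² / 39.48 = 7.495×10²² m³.
a = 4.216×10⁷ m = 42163 km.
Altitude h = a − R = 42163 − 6371 = 35792 km.

h_sync ≈ 35800 km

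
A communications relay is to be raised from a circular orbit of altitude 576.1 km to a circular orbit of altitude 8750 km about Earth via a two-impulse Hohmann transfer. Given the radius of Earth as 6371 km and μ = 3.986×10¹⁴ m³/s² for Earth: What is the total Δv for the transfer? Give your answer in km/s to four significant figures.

r₁ = 6371 + 576.1 = 6947.1 km = 6.9471×10⁶ m.
r₂ = 6371 + 8750 = 15121 km = 1.5121×10⁷ m.
Transfer ellipse a_t = (r₁ + r₂)/2 = 1.103×10⁷ m.
At r₁: circular v_c1 = √(μ/r₁) = 7575 m/s; transfer-perigee v_p = √[μ(2/r₁ − 1/a_t)] = 8867 m/s.
Δv₁ = v_p − v_c1 = 1293 m/s.
At r₂: circular v_c2 = √(μ/r₂) = 5134 m/s; transfer-apogee v_a = √[μ(2/r₂ − 1/a_t)] = 4074 m/s.
Δv₂ = v_c2 − v_a = 1060 m/s.
Total Δv = Δv₁ + Δv₂ = 2353 m/s = 2.353 km/s.

Δv_total ≈ 2.353 km/s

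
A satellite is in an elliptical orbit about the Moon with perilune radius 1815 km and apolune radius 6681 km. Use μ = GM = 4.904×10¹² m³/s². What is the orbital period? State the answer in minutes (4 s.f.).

Semi-major axis a = (r_p + r_a)/2 = (1815.0 + 6681.0)/2 = 4248.0 km = 4.248×10⁶ m.
By Kepler's third law T = 2π√(a³/μ) = 2π × 3.954×10³ = 2.484×10⁴ s.
= 414.0 minutes.

T ≈ 414.0 minutes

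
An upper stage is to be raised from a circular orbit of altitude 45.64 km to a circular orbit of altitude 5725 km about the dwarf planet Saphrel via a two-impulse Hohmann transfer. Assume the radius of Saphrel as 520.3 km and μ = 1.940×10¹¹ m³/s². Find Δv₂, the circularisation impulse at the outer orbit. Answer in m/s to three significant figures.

Δv ≈ 104 m/s

r₁ = 520.3 + 45.64 = 565.94 km = 5.6594×10⁵ m.
r₂ = 520.3 + 5725 = 6245.3 km = 6.2453×10⁶ m.
Transfer ellipse a_t = (r₁ + r₂)/2 = 3.406×10⁶ m.
At r₁: circular v_c1 = √(μ/r₁) = 585.5 m/s; transfer-periapsis v_p = √[μ(2/r₁ − 1/a_t)] = 792.9 m/s.
At r₂: circular v_c2 = √(μ/r₂) = 176.2 m/s; transfer-apoapsis v_a = √[μ(2/r₂ − 1/a_t)] = 71.85 m/s.
Δv₂ = v_c2 − v_a = 104.4 m/s.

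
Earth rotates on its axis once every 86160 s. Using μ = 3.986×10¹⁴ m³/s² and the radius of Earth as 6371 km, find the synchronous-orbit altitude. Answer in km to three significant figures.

A synchronous orbit has period T, so by Kepler's third law a = (μT²/4π²)^(1/3).
μT²/4π² = 3.986×10¹⁴ × (8.616×10⁴)² / 39.48 = 7.495×10²² m³.
a = 4.216×10⁷ m = 42163 km.
Altitude h = a − R = 42163 − 6371 = 35792 km.

h_sync ≈ 35800 km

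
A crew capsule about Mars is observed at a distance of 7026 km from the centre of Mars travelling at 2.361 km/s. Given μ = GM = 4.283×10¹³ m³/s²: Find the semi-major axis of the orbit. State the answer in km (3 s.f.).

r = 7.026×10⁶ m.
Specific orbital energy ε = v²/2 − μ/r = (2361)²/2 − 4.283×10¹³/7.026×10⁶ = -3.309×10⁶ J/kg.
Since ε = −μ/(2a), a = −μ/(2ε) = 6.472×10⁶ m = 6472.2 km.

a ≈ 6470 km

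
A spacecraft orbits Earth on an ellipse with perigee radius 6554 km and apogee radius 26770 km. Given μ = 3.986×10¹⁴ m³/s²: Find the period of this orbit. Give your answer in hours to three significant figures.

T ≈ 5.95 hours

Semi-major axis a = (r_p + r_a)/2 = (6554.0 + 26770)/2 = 16662 km = 1.666×10⁷ m.
By Kepler's third law T = 2π√(a³/μ) = 2π × 3.407×10³ = 2.140×10⁴ s.
= 5.946 hours.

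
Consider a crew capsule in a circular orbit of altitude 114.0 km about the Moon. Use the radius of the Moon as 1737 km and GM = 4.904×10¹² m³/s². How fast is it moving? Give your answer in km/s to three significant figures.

r = 1737 + 114.0 = 1851.0 km = 1.8510×10⁶ m.
For a circular orbit v = √(μ/r) = √(4.904×10¹² / 1.851×10⁶) = √(2.649×10⁶) = 1628 m/s.
That is 1.628 km/s.

v ≈ 1.63 km/s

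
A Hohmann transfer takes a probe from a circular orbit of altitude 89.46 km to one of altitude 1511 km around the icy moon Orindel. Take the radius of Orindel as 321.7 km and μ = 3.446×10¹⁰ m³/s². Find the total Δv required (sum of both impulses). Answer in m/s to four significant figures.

r₁ = 321.7 + 89.46 = 411.16 km = 4.1116×10⁵ m.
r₂ = 321.7 + 1511 = 1832.7 km = 1.8327×10⁶ m.
Transfer ellipse a_t = (r₁ + r₂)/2 = 1.122×10⁶ m.
At r₁: circular v_c1 = √(μ/r₁) = 289.5 m/s; transfer-periapsis v_p = √[μ(2/r₁ − 1/a_t)] = 370.0 m/s.
Δv₁ = v_p − v_c1 = 80.51 m/s.
At r₂: circular v_c2 = √(μ/r₂) = 137.1 m/s; transfer-apoapsis v_a = √[μ(2/r₂ − 1/a_t)] = 83.01 m/s.
Δv₂ = v_c2 − v_a = 54.11 m/s.
Total Δv = Δv₁ + Δv₂ = 134.6 m/s.

Δv_total ≈ 134.6 m/s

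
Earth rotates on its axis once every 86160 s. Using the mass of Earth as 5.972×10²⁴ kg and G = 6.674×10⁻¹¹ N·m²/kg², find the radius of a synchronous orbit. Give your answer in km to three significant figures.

μ = GM = 6.674×10⁻¹¹ × 5.972×10²⁴ = 3.986×10¹⁴ m³/s².
A synchronous orbit has period T, so by Kepler's third law a = (μT²/4π²)^(1/3).
μT²/4π² = 3.986×10¹⁴ × (8.616×10⁴)² / 39.48 = 7.495×10²² m³.
a = 4.216×10⁷ m = 42162 km.

r_sync ≈ 42200 km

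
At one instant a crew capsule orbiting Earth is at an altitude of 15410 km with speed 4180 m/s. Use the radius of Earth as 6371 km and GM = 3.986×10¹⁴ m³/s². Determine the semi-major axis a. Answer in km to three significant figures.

a ≈ 20800 km

r = 6371 + 15410 = 21781 km = 2.178×10⁷ m.
Vis-viva rearranged: 1/a = 2/r − v²/μ = 9.182×10⁻⁸ − 4.383×10⁻⁸ = 4.799×10⁻⁸ m⁻¹.
a = 2.084×10⁷ m = 20838 km.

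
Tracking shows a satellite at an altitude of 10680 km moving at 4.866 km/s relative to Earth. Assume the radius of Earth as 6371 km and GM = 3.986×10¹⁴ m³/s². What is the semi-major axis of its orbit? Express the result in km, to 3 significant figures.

a ≈ 17300 km

r = 6371 + 10680 = 17051 km = 1.705×10⁷ m.
Vis-viva rearranged: 1/a = 2/r − v²/μ = 1.173×10⁻⁷ − 5.940×10⁻⁸ = 5.789×10⁻⁸ m⁻¹.
a = 1.727×10⁷ m = 17273 km.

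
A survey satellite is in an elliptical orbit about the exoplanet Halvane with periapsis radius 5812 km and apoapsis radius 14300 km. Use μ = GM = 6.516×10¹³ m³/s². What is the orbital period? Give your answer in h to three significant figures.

Semi-major axis a = (r_p + r_a)/2 = (5812.0 + 14300)/2 = 10056 km = 1.006×10⁷ m.
By Kepler's third law T = 2π√(a³/μ) = 2π × 3.950×10³ = 2.482×10⁴ s.
= 6.895 h.

T ≈ 6.89 h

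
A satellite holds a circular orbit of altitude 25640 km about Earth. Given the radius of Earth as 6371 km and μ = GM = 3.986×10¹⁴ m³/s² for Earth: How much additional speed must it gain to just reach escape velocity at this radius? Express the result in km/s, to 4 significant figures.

r = 6371 + 25640 = 32011 km = 3.2011×10⁷ m.
Circular speed v_c = √(μ/r) = 3529 m/s.
Escape speed v_esc = √(2μ/r) = √2 × v_c = 4990 m/s.
Δv = v_esc − v_c = 1462 m/s = 1.462 km/s.

Δv ≈ 1.462 km/s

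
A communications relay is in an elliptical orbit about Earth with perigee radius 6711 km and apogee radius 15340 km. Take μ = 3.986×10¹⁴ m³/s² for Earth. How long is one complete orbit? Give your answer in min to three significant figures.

T ≈ 192 min

Semi-major axis a = (r_p + r_a)/2 = (6711.0 + 15340)/2 = 11026 km = 1.103×10⁷ m.
By Kepler's third law T = 2π√(a³/μ) = 2π × 1.834×10³ = 1.152×10⁴ s.
= 192.0 min.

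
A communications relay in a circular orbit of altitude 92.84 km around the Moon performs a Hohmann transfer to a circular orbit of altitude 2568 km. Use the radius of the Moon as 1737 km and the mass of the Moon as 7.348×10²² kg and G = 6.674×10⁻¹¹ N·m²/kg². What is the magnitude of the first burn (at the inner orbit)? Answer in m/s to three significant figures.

μ = GM = 6.674×10⁻¹¹ × 7.348×10²² = 4.904×10¹² m³/s².
r₁ = 1737 + 92.84 = 1829.8 km = 1.8298×10⁶ m.
r₂ = 1737 + 2568 = 4305.0 km = 4.3050×10⁶ m.
Transfer ellipse a_t = (r₁ + r₂)/2 = 3.067×10⁶ m.
At r₁: circular v_c1 = √(μ/r₁) = 1637 m/s; transfer-perilune v_p = √[μ(2/r₁ − 1/a_t)] = 1939 m/s.
Δv₁ = v_p − v_c1 = 302.3 m/s.

Δv ≈ 302 m/s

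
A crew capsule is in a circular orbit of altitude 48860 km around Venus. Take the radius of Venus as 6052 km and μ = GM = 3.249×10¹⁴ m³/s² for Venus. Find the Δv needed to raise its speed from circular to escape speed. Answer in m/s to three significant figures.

r = 6052 + 48860 = 54912 km = 5.4912×10⁷ m.
Circular speed v_c = √(μ/r) = 2432 m/s.
Escape speed v_esc = √(2μ/r) = √2 × v_c = 3440 m/s.
Δv = v_esc − v_c = 1008 m/s.

Δv ≈ 1010 m/s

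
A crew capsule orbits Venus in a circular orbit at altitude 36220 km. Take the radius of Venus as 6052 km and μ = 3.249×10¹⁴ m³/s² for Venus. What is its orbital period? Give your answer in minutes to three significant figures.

r = 6052 + 36220 = 42272 km = 4.2272×10⁷ m.
Kepler's third law: T = 2π√(r³/μ) = 2π√((4.227×10⁷)³ / 3.249×10¹⁴).
r³/μ = 2.325×10⁸ s², so T = 2π × 1.525×10⁴ = 9.580×10⁴ s.
Converting: 9.580×10⁴ s ÷ 60.00 = 1597 minutes.

T ≈ 1600 minutes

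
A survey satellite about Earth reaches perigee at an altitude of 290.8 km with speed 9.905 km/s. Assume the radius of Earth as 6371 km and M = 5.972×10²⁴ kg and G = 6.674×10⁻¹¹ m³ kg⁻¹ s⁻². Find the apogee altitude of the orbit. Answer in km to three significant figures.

apogee altitude ≈ 24000 km

μ = GM = 6.674×10⁻¹¹ × 5.972×10²⁴ = 3.986×10¹⁴ m³/s².
r_p = 6371 + 290.8 = 6661.8 km = 6.662×10⁶ m.
Specific energy ε = v²/2 − μ/r = -1.077×10⁷ J/kg, so a = −μ/(2ε) = 1.850×10⁷ m.
The apsides satisfy r_p + r_a = 2a, so the apogee radius is 2a − r_p = 3.033×10⁷ m = 30329 km.
Apogee altitude = 30329 − 6371 = 23958 km.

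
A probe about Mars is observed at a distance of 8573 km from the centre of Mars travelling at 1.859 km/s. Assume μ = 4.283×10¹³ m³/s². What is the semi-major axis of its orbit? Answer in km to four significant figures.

r = 8.573×10⁶ m.
Vis-viva rearranged: 1/a = 2/r − v²/μ = 2.333×10⁻⁷ − 8.069×10⁻⁸ = 1.526×10⁻⁷ m⁻¹.
a = 6.553×10⁶ m = 6553.0 km.

a ≈ 6553 km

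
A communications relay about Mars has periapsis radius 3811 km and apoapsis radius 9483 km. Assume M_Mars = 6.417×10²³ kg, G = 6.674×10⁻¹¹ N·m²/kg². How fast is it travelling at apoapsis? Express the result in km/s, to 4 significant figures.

μ = GM = 6.674×10⁻¹¹ × 6.417×10²³ = 4.283×10¹³ m³/s².
Semi-major axis a = (r_p + r_a)/2 = 6647.0 km = 6.647×10⁶ m.
Vis-viva: v² = μ(2/r − 1/a) = 4.283×10¹³ × (2.109×10⁻⁷ − 1.504×10⁻⁷) = 2.589×10⁶ m²/s².
v = 1609 m/s = 1.609 km/s.

v ≈ 1.609 km/s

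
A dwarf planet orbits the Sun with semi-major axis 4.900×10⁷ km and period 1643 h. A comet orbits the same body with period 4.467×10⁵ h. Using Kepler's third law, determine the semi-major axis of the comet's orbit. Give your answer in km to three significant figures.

a₂ ≈ 2.06×10⁹ km

Kepler's third law: a³ ∝ T², so a₂ = a₁ (T₂/T₁)^(2/3).
T₂/T₁ = 271.9, (T₂/T₁)^(2/3) = 41.97.
a₂ = 4.900×10⁷ × 41.97 = 2.056×10⁹ km.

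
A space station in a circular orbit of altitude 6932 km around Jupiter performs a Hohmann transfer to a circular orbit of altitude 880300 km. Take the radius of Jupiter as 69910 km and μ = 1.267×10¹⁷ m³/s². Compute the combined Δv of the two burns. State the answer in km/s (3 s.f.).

Δv_total ≈ 21.7 km/s

r₁ = 69910 + 6932 = 76842 km = 7.6842×10⁷ m.
r₂ = 69910 + 880300 = 950210 km = 9.5021×10⁸ m.
Transfer ellipse a_t = (r₁ + r₂)/2 = 5.135×10⁸ m.
At r₁: circular v_c1 = √(μ/r₁) = 40610 m/s; transfer-perijove v_p = √[μ(2/r₁ − 1/a_t)] = 55240 m/s.
Δv₁ = v_p − v_c1 = 14630 m/s.
At r₂: circular v_c2 = √(μ/r₂) = 11550 m/s; transfer-apojove v_a = √[μ(2/r₂ − 1/a_t)] = 4467 m/s.
Δv₂ = v_c2 − v_a = 7080 m/s.
Total Δv = Δv₁ + Δv₂ = 21710 m/s = 21.71 km/s.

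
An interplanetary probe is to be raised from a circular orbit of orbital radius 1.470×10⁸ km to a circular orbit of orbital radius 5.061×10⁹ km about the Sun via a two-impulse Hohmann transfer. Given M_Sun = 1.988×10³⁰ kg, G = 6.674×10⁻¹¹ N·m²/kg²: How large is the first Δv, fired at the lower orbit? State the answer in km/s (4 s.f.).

Δv ≈ 11.84 km/s

μ = GM = 6.674×10⁻¹¹ × 1.988×10³⁰ = 1.327×10²⁰ m³/s².
r₁ = 1.470×10⁸ km = 1.470×10¹¹ m.
r₂ = 5.061×10⁹ km = 5.061×10¹² m.
Transfer ellipse a_t = (r₁ + r₂)/2 = 2.604×10¹² m.
At r₁: circular v_c1 = √(μ/r₁) = 30040 m/s; transfer-perihelion v_p = √[μ(2/r₁ − 1/a_t)] = 41880 m/s.
Δv₁ = v_p − v_c1 = 11840 m/s.
= 11.84 km/s.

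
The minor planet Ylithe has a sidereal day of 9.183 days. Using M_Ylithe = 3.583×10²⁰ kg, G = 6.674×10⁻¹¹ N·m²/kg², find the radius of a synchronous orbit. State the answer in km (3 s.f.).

μ = GM = 6.674×10⁻¹¹ × 3.583×10²⁰ = 2.391×10¹⁰ m³/s².
T = 9.183 days = 7.934×10⁵ s.
A synchronous orbit has period T, so by Kepler's third law a = (μT²/4π²)^(1/3).
μT²/4π² = 2.391×10¹⁰ × (7.934×10⁵)² / 39.48 = 3.813×10²⁰ m³.
a = 7.251×10⁶ m = 7251.4 km.

r_sync ≈ 7250 km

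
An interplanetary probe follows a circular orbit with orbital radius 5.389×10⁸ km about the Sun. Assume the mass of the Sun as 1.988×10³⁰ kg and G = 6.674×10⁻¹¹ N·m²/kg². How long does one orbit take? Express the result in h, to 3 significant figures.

T ≈ 59900 h

μ = GM = 6.674×10⁻¹¹ × 1.988×10³⁰ = 1.327×10²⁰ m³/s².
r = 5.389×10⁸ km = 5.389×10¹¹ m.
Kepler's third law: T = 2π√(r³/μ) = 2π√((5.389×10¹¹)³ / 1.327×10²⁰).
r³/μ = 1.180×10¹⁵ s², so T = 2π × 3.434×10⁷ = 2.158×10⁸ s.
Converting: 2.158×10⁸ s ÷ 3600 = 59940 h.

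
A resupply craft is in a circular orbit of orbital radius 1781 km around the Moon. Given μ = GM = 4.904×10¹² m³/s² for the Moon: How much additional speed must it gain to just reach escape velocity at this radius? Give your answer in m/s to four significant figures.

Δv ≈ 687.3 m/s

r = 1781 km = 1.781×10⁶ m.
Circular speed v_c = √(μ/r) = 1659 m/s.
Escape speed v_esc = √(2μ/r) = √2 × v_c = 2347 m/s.
Δv = v_esc − v_c = 687.3 m/s.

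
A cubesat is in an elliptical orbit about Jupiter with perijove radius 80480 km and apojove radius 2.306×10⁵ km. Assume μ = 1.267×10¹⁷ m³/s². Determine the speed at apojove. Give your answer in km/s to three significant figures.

Semi-major axis a = (r_p + r_a)/2 = 1.5554×10⁵ km = 1.555×10⁸ m.
Vis-viva: v² = μ(2/r − 1/a) = 1.267×10¹⁷ × (8.673×10⁻⁹ − 6.429×10⁻⁹) = 2.843×10⁸ m²/s².
v = 16860 m/s = 16.86 km/s.

v ≈ 16.9 km/s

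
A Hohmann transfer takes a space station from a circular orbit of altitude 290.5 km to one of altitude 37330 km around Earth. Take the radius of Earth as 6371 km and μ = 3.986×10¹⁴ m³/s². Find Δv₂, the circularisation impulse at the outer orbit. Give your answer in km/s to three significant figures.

Δv ≈ 1.47 km/s

r₁ = 6371 + 290.5 = 6661.5 km = 6.6615×10⁶ m.
r₂ = 6371 + 37330 = 43701 km = 4.3701×10⁷ m.
Transfer ellipse a_t = (r₁ + r₂)/2 = 2.518×10⁷ m.
At r₁: circular v_c1 = √(μ/r₁) = 7735 m/s; transfer-perigee v_p = √[μ(2/r₁ − 1/a_t)] = 10190 m/s.
At r₂: circular v_c2 = √(μ/r₂) = 3020 m/s; transfer-apogee v_a = √[μ(2/r₂ − 1/a_t)] = 1553 m/s.
Δv₂ = v_c2 − v_a = 1467 m/s.
= 1.467 km/s.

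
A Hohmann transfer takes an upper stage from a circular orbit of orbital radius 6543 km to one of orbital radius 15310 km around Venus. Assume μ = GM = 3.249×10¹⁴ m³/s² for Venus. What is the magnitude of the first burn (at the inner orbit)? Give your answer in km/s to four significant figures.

r₁ = 6543 km = 6.543×10⁶ m.
r₂ = 15310 km = 1.531×10⁷ m.
Transfer ellipse a_t = (r₁ + r₂)/2 = 1.093×10⁷ m.
At r₁: circular v_c1 = √(μ/r₁) = 7047 m/s; transfer-periapsis v_p = √[μ(2/r₁ − 1/a_t)] = 8341 m/s.
Δv₁ = v_p − v_c1 = 1295 m/s.
= 1.295 km/s.

Δv ≈ 1.295 km/s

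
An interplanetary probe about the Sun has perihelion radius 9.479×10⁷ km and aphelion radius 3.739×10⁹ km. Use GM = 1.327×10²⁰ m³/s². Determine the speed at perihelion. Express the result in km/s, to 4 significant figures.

Semi-major axis a = (r_p + r_a)/2 = 1.9169×10⁹ km = 1.917×10¹² m.
Vis-viva: v² = μ(2/r − 1/a) = 1.327×10²⁰ × (2.110×10⁻¹¹ − 5.217×10⁻¹³) = 2.731×10⁹ m²/s².
v = 52260 m/s = 52.26 km/s.

v ≈ 52.26 km/s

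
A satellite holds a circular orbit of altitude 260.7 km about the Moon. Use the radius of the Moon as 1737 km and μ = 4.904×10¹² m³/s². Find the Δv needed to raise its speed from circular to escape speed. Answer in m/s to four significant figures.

Δv ≈ 649.0 m/s

r = 1737 + 260.7 = 1997.7 km = 1.9977×10⁶ m.
Circular speed v_c = √(μ/r) = 1567 m/s.
Escape speed v_esc = √(2μ/r) = √2 × v_c = 2216 m/s.
Δv = v_esc − v_c = 649.0 m/s.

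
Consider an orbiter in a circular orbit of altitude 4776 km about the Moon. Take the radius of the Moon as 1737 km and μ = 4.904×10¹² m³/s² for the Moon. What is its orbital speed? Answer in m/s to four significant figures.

v ≈ 867.7 m/s

r = 1737 + 4776 = 6513.0 km = 6.5130×10⁶ m.
For a circular orbit v = √(μ/r) = √(4.904×10¹² / 6.513×10⁶) = √(7.530×10⁵) = 867.7 m/s.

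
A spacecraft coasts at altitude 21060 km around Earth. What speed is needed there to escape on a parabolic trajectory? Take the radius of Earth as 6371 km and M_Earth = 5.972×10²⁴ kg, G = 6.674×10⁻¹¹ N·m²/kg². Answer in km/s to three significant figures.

v_esc ≈ 5.39 km/s

μ = GM = 6.674×10⁻¹¹ × 5.972×10²⁴ = 3.986×10¹⁴ m³/s².
r = 6371 + 21060 = 27431 km = 2.7431×10⁷ m.
Escape speed v_esc = √(2μ/r) = √(2 × 3.986×10¹⁴ / 2.743×10⁷) = √(2.906×10⁷) = 5391 m/s.
= 5.391 km/s.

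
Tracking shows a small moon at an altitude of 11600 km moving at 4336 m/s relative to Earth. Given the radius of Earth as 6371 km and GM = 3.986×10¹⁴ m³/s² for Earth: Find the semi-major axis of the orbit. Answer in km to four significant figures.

r = 6371 + 11600 = 17971 km = 1.797×10⁷ m.
Specific orbital energy ε = v²/2 − μ/r = (4336)²/2 − 3.986×10¹⁴/1.797×10⁷ = -1.278×10⁷ J/kg.
Since ε = −μ/(2a), a = −μ/(2ε) = 1.560×10⁷ m = 15595 km.

a ≈ 15600 km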